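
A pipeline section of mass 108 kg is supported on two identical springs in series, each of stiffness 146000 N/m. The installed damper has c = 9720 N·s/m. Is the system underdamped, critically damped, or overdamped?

overdamped

Series springs: 1/k_eq = 2/146000, so k_eq = 146000/2 = 73000 N/m.
c_c = 2√(k_eq·m) = 5616 N·s/m; ζ = c/c_c = 9720/5616 = 1.73.
Since ζ > 1 the system is overdamped.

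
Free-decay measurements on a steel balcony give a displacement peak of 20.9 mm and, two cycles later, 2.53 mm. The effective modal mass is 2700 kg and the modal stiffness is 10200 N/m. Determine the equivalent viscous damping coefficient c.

1740 N·s/m

Logarithmic decrement δ = (1/n)·ln(x₀/x_n) = (1/2)·ln(20.9/2.53) = (1/2)·ln(8.261) = 1.056.
ζ = δ/√(4π² + δ²) = 1.056/√(39.48 + 1.11) = 1.056/6.371 = 0.1657.
c = ζ · 2√(km) = 0.1657 × 2√(10200 × 2700) = 0.1657 × 10500 = 1739 N·s/m.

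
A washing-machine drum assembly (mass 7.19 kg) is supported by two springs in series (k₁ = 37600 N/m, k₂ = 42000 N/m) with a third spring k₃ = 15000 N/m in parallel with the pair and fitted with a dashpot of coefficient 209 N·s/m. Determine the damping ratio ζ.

0.209

Series pair: k_s = k₁k₂/(k₁+k₂) = (37600)(42000)/(37600 + 42000) = 19840 N/m. In parallel with k₃: k_eq = 19840 + 15000 = 34840 N/m.
ω_n = √(k_eq/m) = √(34840/7.19) = 69.61 rad/s.
Critical damping c_c = 2√(k_eq·m) = 2√(34840 × 7.19) = 1001 N·s/m, so ζ = c/c_c = 209/1001 = 0.2088.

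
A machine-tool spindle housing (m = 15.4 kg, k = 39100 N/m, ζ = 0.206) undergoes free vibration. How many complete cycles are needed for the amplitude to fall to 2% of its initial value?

Logarithmic decrement δ = 2πζ/√(1 − ζ²) = 2π × 0.2060/√(1 − 0.0424) = 1.323.
x_n/x₀ = e^(−nδ) ≤ 0.02; take ln: n ≥ ln(1/0.02)/δ = 3.912/1.323 = 2.958.
So 3 complete cycles are required.

3 cycles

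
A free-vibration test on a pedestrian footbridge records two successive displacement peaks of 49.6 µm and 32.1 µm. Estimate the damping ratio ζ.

0.0691

Logarithmic decrement δ = (1/n)·ln(x₀/x_n) = (1/1)·ln(49.6/32.1) = (1/1)·ln(1.545) = 0.4351.
ζ = δ/√(4π² + δ²) = 0.4351/√(39.48 + 0.189) = 0.4351/6.298 = 0.06909.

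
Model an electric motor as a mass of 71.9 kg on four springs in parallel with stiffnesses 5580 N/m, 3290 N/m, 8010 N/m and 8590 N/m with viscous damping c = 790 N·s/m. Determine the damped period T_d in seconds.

Parallel springs add: k_eq = 5580 + 3290 + 8010 + 8590 = 25470 N/m.
ω_n = √(k_eq/m) = √(25470/71.9) = 18.82 rad/s.
Critical damping c_c = 2√(k_eq·m) = 2√(25470 × 71.9) = 2707 N·s/m, so ζ = c/c_c = 790/2707 = 0.2919.
ω_d = ω_n√(1 − ζ²) = 18.82 × √(1 − 0.0852) = 18.00 rad/s.
T_d = 2π/ω_d = 0.3490 s.

0.349 s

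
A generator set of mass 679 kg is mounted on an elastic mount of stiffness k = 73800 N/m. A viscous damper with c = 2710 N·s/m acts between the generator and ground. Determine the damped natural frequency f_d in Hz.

1.63 Hz

ω_n = √(k/m) = √(73800/679) = 10.43 rad/s.
Critical damping c_c = 2√(k·m) = 2√(73800 × 679) = 14160 N·s/m, so ζ = c/c_c = 2710/14160 = 0.1914.
ω_d = ω_n√(1 − ζ²) = 10.43 × √(1 − 0.0366) = 10.23 rad/s.
f_d = ω_d/(2π) = 1.629 Hz.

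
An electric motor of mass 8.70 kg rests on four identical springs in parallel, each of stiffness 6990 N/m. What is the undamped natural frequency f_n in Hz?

9.02 Hz

Parallel springs add: k_eq = 4 × 6990 = 27960 N/m.
ω_n = √(k_eq/m) = √(27960/8.70) = √3214 = 56.69 rad/s.
f_n = ω_n/(2π) = 56.69/6.283 = 9.023 Hz.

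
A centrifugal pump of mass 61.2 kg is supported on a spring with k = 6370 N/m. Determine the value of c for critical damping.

1250 N·s/m

c_c = 2√(k·m) = 2√(6370 × 61.2) = 2 × 624.4 = 1249 N·s/m.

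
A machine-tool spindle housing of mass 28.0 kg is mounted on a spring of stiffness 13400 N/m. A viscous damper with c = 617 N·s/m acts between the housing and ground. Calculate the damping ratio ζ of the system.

ω_n = √(k/m) = √(13400/28.0) = 21.88 rad/s.
Critical damping c_c = 2√(k·m) = 2√(13400 × 28.0) = 1225 N·s/m, so ζ = c/c_c = 617/1225 = 0.5036.

0.504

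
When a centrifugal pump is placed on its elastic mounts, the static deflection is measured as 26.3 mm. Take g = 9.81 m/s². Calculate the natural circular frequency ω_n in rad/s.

19.3 rad/s

ω_n = √(g/δ_st) = √(9.81/0.0263) = √373.0 = 19.31 rad/s.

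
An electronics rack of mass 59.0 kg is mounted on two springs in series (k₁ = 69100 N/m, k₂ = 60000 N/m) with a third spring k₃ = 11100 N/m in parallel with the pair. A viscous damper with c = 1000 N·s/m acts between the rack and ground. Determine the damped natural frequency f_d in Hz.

Series pair: k_s = k₁k₂/(k₁+k₂) = (69100)(60000)/(69100 + 60000) = 32110 N/m. In parallel with k₃: k_eq = 32110 + 11100 = 43210 N/m.
ω_n = √(k_eq/m) = √(43210/59.0) = 27.06 rad/s.
Critical damping c_c = 2√(k_eq·m) = 2√(43210 × 59.0) = 3194 N·s/m, so ζ = c/c_c = 1000/3194 = 0.3131.
ω_d = ω_n√(1 − ζ²) = 27.06 × √(1 − 0.0981) = 25.70 rad/s.
f_d = ω_d/(2π) = 4.091 Hz.

4.09 Hz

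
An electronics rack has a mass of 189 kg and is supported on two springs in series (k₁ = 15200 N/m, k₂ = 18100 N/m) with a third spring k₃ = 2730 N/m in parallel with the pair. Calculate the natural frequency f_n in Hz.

Series pair: k_s = k₁k₂/(k₁+k₂) = (15200)(18100)/(15200 + 18100) = 8262 N/m. In parallel with k₃: k_eq = 8262 + 2730 = 10990 N/m.
ω_n = √(k_eq/m) = √(10990/189) = √58.16 = 7.626 rad/s.
f_n = ω_n/(2π) = 7.626/6.283 = 1.214 Hz.

1.21 Hz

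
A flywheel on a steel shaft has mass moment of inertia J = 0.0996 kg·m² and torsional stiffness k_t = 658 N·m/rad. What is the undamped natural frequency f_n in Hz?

12.9 Hz

ω_n = √(k_t/J) = √(658/0.0996) = √6606 = 81.28 rad/s.
f_n = ω_n/(2π) = 81.28/6.283 = 12.94 Hz.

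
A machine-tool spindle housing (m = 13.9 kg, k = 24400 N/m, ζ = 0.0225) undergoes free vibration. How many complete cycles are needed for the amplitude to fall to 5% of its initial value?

Logarithmic decrement δ = 2πζ/√(1 − ζ²) = 2π × 0.02250/√(1 − 0.000506) = 0.1414.
x_n/x₀ = e^(−nδ) ≤ 0.05; take ln: n ≥ ln(1/0.05)/δ = 2.996/0.1414 = 21.19.
So 22 complete cycles are required.

22 cycles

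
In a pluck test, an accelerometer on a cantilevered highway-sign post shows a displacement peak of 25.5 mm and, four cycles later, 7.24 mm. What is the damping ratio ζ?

0.0500

Logarithmic decrement δ = (1/n)·ln(x₀/x_n) = (1/4)·ln(25.5/7.24) = (1/4)·ln(3.522) = 0.3148.
ζ = δ/√(4π² + δ²) = 0.3148/√(39.48 + 0.0991) = 0.3148/6.291 = 0.05003.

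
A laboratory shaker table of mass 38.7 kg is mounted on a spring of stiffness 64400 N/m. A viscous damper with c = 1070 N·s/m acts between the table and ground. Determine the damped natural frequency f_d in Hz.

ω_n = √(k/m) = √(64400/38.7) = 40.79 rad/s.
Critical damping c_c = 2√(k·m) = 2√(64400 × 38.7) = 3157 N·s/m, so ζ = c/c_c = 1070/3157 = 0.3389.
ω_d = ω_n√(1 − ζ²) = 40.79 × √(1 − 0.115) = 38.38 rad/s.
f_d = ω_d/(2π) = 6.108 Hz.

6.11 Hz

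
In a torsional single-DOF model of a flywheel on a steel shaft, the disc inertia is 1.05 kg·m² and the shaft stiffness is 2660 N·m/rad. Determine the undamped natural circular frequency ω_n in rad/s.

50.3 rad/s

ω_n = √(k_t/J) = √(2660/1.05) = √2533 = 50.33 rad/s.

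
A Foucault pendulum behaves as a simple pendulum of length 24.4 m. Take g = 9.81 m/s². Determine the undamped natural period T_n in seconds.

9.91 s

For a simple pendulum ω_n = √(g/L) = √(9.81/24.4) = √0.4020 = 0.6341 rad/s.
T_n = 2π/ω_n = 6.283/0.6341 = 9.909 s.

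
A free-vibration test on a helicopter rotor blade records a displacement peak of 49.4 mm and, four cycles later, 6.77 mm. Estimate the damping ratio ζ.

Logarithmic decrement δ = (1/n)·ln(x₀/x_n) = (1/4)·ln(49.4/6.77) = (1/4)·ln(7.297) = 0.4969.
ζ = δ/√(4π² + δ²) = 0.4969/√(39.48 + 0.247) = 0.4969/6.303 = 0.07883.

0.0788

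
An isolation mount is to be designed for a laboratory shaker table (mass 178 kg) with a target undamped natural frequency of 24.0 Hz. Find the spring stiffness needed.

4050000 N/m

ω_n = 2πf_n = 2π × 24.0 = 150.8 rad/s.
k = m·ω_n² = 178 × 150.8² = 178 × 22740 = 4048000 N/m.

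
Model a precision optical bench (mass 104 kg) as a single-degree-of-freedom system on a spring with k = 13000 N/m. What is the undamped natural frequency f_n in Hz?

ω_n = √(k/m) = √(13000/104) = √125.0 = 11.18 rad/s.
f_n = ω_n/(2π) = 11.18/6.283 = 1.779 Hz.

1.78 Hz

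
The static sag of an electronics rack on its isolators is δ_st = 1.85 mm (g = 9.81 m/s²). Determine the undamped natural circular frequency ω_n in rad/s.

72.8 rad/s

ω_n = √(g/δ_st) = √(9.81/0.00185) = √5303 = 72.82 rad/s.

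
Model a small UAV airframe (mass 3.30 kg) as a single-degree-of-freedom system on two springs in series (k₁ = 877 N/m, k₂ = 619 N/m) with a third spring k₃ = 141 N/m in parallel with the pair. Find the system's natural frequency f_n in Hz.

1.97 Hz

Series pair: k_s = k₁k₂/(k₁+k₂) = (877)(619)/(877 + 619) = 362.9 N/m. In parallel with k₃: k_eq = 362.9 + 141 = 503.9 N/m.
ω_n = √(k_eq/m) = √(503.9/3.30) = √152.7 = 12.36 rad/s.
f_n = ω_n/(2π) = 12.36/6.283 = 1.967 Hz.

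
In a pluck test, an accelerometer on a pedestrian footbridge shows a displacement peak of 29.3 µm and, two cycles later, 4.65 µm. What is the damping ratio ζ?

Logarithmic decrement δ = (1/n)·ln(x₀/x_n) = (1/2)·ln(29.3/4.65) = (1/2)·ln(6.301) = 0.9204.
ζ = δ/√(4π² + δ²) = 0.9204/√(39.48 + 0.847) = 0.9204/6.350 = 0.1449.

0.145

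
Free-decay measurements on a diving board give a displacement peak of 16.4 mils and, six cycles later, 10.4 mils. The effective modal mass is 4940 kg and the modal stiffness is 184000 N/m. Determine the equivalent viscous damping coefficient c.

728 N·s/m

Logarithmic decrement δ = (1/n)·ln(x₀/x_n) = (1/6)·ln(16.4/10.4) = (1/6)·ln(1.577) = 0.07591.
ζ = δ/√(4π² + δ²) = 0.07591/√(39.48 + 0.00576) = 0.07591/6.284 = 0.01208.
c = ζ · 2√(km) = 0.01208 × 2√(184000 × 4940) = 0.01208 × 60300 = 728.5 N·s/m.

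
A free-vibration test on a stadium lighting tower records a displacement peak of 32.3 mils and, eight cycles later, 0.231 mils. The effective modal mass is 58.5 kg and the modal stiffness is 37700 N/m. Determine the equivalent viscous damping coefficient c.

Logarithmic decrement δ = (1/n)·ln(x₀/x_n) = (1/8)·ln(32.3/0.231) = (1/8)·ln(139.8) = 0.6176.
ζ = δ/√(4π² + δ²) = 0.6176/√(39.48 + 0.381) = 0.6176/6.313 = 0.09781.
c = ζ · 2√(km) = 0.09781 × 2√(37700 × 58.5) = 0.09781 × 2970 = 290.5 N·s/m.

291 N·s/m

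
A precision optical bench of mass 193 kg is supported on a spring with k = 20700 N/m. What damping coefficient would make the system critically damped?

c_c = 2√(k·m) = 2√(20700 × 193) = 2 × 1999 = 3998 N·s/m.

4000 N·s/m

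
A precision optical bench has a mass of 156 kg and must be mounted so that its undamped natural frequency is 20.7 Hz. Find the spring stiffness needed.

2640000 N/m

ω_n = 2πf_n = 2π × 20.7 = 130.1 rad/s.
k = m·ω_n² = 156 × 130.1² = 156 × 16920 = 2639000 N/m.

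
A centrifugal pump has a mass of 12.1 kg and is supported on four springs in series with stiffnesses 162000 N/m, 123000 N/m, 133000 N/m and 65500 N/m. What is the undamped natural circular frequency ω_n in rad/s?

Series springs: 1/k_eq = 1/162000 + 1/123000 + 1/133000 + 1/65500 = 3.709×10^-5, so k_eq = 26960 N/m.
ω_n = √(k_eq/m) = √(26960/12.1) = √2228 = 47.20 rad/s.

47.2 rad/s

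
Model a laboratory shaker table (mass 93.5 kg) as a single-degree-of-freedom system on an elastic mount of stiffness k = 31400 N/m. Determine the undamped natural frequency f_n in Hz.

ω_n = √(k/m) = √(31400/93.5) = √335.8 = 18.33 rad/s.
f_n = ω_n/(2π) = 18.33/6.283 = 2.917 Hz.

2.92 Hz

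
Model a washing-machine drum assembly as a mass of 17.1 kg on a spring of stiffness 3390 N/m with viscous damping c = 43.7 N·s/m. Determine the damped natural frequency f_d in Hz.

2.23 Hz

ω_n = √(k/m) = √(3390/17.1) = 14.08 rad/s.
Critical damping c_c = 2√(k·m) = 2√(3390 × 17.1) = 481.5 N·s/m, so ζ = c/c_c = 43.7/481.5 = 0.09075.
ω_d = ω_n√(1 − ζ²) = 14.08 × √(1 − 0.00824) = 14.02 rad/s.
f_d = ω_d/(2π) = 2.232 Hz.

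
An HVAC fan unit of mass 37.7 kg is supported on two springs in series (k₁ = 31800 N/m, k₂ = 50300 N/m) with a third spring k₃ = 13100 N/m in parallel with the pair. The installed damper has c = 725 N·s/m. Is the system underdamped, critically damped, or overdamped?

Series pair: k_s = k₁k₂/(k₁+k₂) = (31800)(50300)/(31800 + 50300) = 19480 N/m. In parallel with k₃: k_eq = 19480 + 13100 = 32580 N/m.
c_c = 2√(k_eq·m) = 2217 N·s/m; ζ = c/c_c = 725/2217 = 0.327.
Since ζ < 1 the system is underdamped.

underdamped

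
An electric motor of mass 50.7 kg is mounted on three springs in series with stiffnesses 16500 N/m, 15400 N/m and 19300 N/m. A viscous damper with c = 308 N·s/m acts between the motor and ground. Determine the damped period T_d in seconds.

0.622 s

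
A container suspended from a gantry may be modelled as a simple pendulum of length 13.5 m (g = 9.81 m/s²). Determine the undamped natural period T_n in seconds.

7.37 s

For a simple pendulum ω_n = √(g/L) = √(9.81/13.5) = √0.7267 = 0.8524 rad/s.
T_n = 2π/ω_n = 6.283/0.8524 = 7.371 s.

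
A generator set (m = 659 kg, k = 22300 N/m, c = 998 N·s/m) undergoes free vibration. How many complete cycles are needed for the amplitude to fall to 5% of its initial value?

ζ = c/(2√(km)) = 998/(2√(22300 × 659)) = 998/7667 = 0.1302.
Logarithmic decrement δ = 2πζ/√(1 − ζ²) = 2π × 0.1302/√(1 − 0.0169) = 0.8249.
x_n/x₀ = e^(−nδ) ≤ 0.05; take ln: n ≥ ln(1/0.05)/δ = 2.996/0.8249 = 3.632.
So 4 complete cycles are required.

4 cycles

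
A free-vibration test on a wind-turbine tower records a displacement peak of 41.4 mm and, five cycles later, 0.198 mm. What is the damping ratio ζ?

Logarithmic decrement δ = (1/n)·ln(x₀/x_n) = (1/5)·ln(41.4/0.198) = (1/5)·ln(209.1) = 1.069.
ζ = δ/√(4π² + δ²) = 1.069/√(39.48 + 1.14) = 1.069/6.373 = 0.1677.

0.168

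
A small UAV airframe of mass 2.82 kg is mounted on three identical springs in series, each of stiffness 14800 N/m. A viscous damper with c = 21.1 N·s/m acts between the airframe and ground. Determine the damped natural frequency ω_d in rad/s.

Series springs: 1/k_eq = 3/14800, so k_eq = 14800/3 = 4933 N/m.
ω_n = √(k_eq/m) = √(4933/2.82) = 41.83 rad/s.
Critical damping c_c = 2√(k_eq·m) = 2√(4933 × 2.82) = 235.9 N·s/m, so ζ = c/c_c = 21.1/235.9 = 0.08945.
ω_d = ω_n√(1 − ζ²) = 41.83 × √(1 − 0.00800) = 41.66 rad/s.

41.7 rad/s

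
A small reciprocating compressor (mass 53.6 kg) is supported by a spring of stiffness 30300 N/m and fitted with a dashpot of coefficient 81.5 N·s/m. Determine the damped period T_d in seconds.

ω_n = √(k/m) = √(30300/53.6) = 23.78 rad/s.
Critical damping c_c = 2√(k·m) = 2√(30300 × 53.6) = 2549 N·s/m, so ζ = c/c_c = 81.5/2549 = 0.03198.
ω_d = ω_n√(1 − ζ²) = 23.78 × √(1 − 0.00102) = 23.76 rad/s.
T_d = 2π/ω_d = 0.2644 s.

0.264 s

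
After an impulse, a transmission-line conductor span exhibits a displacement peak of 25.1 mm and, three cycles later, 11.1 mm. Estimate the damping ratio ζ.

0.0432

Logarithmic decrement δ = (1/n)·ln(x₀/x_n) = (1/3)·ln(25.1/11.1) = (1/3)·ln(2.261) = 0.2720.
ζ = δ/√(4π² + δ²) = 0.2720/√(39.48 + 0.0740) = 0.2720/6.289 = 0.04325.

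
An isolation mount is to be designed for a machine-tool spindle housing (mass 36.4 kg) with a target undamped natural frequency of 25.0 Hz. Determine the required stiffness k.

898000 N/m

ω_n = 2πf_n = 2π × 25.0 = 157.1 rad/s.
k = m·ω_n² = 36.4 × 157.1² = 36.4 × 24670 = 898100 N/m.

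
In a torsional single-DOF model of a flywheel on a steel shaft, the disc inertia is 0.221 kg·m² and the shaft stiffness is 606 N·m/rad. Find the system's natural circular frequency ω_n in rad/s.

ω_n = √(k_t/J) = √(606/0.221) = √2742 = 52.36 rad/s.

52.4 rad/s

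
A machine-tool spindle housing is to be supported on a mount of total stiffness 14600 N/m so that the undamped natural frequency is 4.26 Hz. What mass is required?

20.4 kg

ω_n = 2πf_n = 2π × 4.26 = 26.77 rad/s.
m = k/ω_n² = 14600/26.77² = 14600/716.4 = 20.38 kg.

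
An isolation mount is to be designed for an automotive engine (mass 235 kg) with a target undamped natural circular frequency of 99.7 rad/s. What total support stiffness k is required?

k = m·ω_n² = 235 × 99.70² = 235 × 9940 = 2336000 N/m.

2340000 N/m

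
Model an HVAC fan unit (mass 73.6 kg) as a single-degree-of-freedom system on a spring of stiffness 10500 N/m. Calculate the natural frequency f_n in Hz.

ω_n = √(k/m) = √(10500/73.6) = √142.7 = 11.94 rad/s.
f_n = ω_n/(2π) = 11.94/6.283 = 1.901 Hz.

1.90 Hz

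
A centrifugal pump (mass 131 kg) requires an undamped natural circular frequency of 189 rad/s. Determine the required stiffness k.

4680000 N/m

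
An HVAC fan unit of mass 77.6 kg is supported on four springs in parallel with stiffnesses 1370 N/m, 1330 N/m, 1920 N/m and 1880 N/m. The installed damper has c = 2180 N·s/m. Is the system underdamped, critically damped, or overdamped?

Parallel springs add: k_eq = 1370 + 1330 + 1920 + 1880 = 6500 N/m.
c_c = 2√(k_eq·m) = 1420 N·s/m; ζ = c/c_c = 2180/1420 = 1.53.
Since ζ > 1 the system is overdamped.

overdamped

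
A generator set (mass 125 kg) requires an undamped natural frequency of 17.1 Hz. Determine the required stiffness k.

ω_n = 2πf_n = 2π × 17.1 = 107.4 rad/s.
k = m·ω_n² = 125 × 107.4² = 125 × 11540 = 1443000 N/m.

1440000 N/m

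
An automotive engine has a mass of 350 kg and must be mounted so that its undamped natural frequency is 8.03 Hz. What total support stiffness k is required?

891000 N/m

ω_n = 2πf_n = 2π × 8.03 = 50.45 rad/s.
k = m·ω_n² = 350 × 50.45² = 350 × 2546 = 891000 N/m.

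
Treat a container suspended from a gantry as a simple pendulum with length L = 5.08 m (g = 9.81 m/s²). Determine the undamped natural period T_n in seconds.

4.52 s

For a simple pendulum ω_n = √(g/L) = √(9.81/5.08) = √1.931 = 1.390 rad/s.
T_n = 2π/ω_n = 6.283/1.390 = 4.521 s.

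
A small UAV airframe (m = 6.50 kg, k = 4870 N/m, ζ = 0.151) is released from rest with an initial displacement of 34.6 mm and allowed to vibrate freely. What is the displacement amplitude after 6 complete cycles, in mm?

Logarithmic decrement δ = 2πζ/√(1 − ζ²) = 2π × 0.1510/√(1 − 0.0228) = 0.9598.
After n cycles, x_n/x₀ = e^(−nδ), so x_6 = 34.6 × e^(−6 × 0.9598) = 34.6 × 0.003156 = 0.1092 mm.

0.109 mm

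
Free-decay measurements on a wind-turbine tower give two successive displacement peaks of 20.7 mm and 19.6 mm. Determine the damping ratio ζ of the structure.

0.00869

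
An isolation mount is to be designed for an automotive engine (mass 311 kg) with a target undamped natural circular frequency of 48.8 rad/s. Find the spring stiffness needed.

741000 N/m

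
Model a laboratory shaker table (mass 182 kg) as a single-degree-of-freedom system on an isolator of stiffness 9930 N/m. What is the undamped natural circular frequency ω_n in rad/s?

ω_n = √(k/m) = √(9930/182) = √54.56 = 7.387 rad/s.

7.39 rad/s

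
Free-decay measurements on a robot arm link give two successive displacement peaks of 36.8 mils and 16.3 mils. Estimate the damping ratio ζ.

0.129

Logarithmic decrement δ = (1/n)·ln(x₀/x_n) = (1/1)·ln(36.8/16.3) = (1/1)·ln(2.258) = 0.8143.
ζ = δ/√(4π² + δ²) = 0.8143/√(39.48 + 0.663) = 0.8143/6.336 = 0.1285.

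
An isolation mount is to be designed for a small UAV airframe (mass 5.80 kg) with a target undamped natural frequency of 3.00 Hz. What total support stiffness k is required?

2060 N/m

ω_n = 2πf_n = 2π × 3.00 = 18.85 rad/s.
k = m·ω_n² = 5.80 × 18.85² = 5.80 × 355.3 = 2061 N/m.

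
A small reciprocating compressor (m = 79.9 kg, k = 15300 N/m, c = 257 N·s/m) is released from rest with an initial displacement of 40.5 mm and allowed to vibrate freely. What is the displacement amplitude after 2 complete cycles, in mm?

ζ = c/(2√(km)) = 257/(2√(15300 × 79.9)) = 257/2211 = 0.1162.
Logarithmic decrement δ = 2πζ/√(1 − ζ²) = 2π × 0.1162/√(1 − 0.0135) = 0.7352.
After n cycles, x_n/x₀ = e^(−nδ), so x_2 = 40.5 × e^(−2 × 0.7352) = 40.5 × 0.2298 = 9.308 mm.

9.31 mm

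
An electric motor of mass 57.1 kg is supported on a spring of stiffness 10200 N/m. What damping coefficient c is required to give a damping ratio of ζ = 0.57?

c_c = 2√(k·m) = 2√(10200 × 57.1) = 1526 N·s/m.
c = ζ·c_c = 0.57 × 1526 = 870.0 N·s/m.

870 N·s/m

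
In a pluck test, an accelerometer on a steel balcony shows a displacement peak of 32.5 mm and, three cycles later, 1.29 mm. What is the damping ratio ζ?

0.169

Logarithmic decrement δ = (1/n)·ln(x₀/x_n) = (1/3)·ln(32.5/1.29) = (1/3)·ln(25.19) = 1.076.
ζ = δ/√(4π² + δ²) = 1.076/√(39.48 + 1.16) = 1.076/6.375 = 0.1687.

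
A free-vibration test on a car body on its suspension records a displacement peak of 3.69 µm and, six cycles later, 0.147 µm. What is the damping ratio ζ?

Logarithmic decrement δ = (1/n)·ln(x₀/x_n) = (1/6)·ln(3.69/0.147) = (1/6)·ln(25.10) = 0.5372.
ζ = δ/√(4π² + δ²) = 0.5372/√(39.48 + 0.289) = 0.5372/6.306 = 0.08518.

0.0852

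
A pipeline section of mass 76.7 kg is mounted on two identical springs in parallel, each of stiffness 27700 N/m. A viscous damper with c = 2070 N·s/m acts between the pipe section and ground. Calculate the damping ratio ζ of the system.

Parallel springs add: k_eq = 2 × 27700 = 55400 N/m.
ω_n = √(k_eq/m) = √(55400/76.7) = 26.88 rad/s.
Critical damping c_c = 2√(k_eq·m) = 2√(55400 × 76.7) = 4123 N·s/m, so ζ = c/c_c = 2070/4123 = 0.5021.

0.502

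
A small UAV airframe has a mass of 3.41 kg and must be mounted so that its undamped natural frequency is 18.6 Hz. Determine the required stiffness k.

ω_n = 2πf_n = 2π × 18.6 = 116.9 rad/s.
k = m·ω_n² = 3.41 × 116.9² = 3.41 × 13660 = 46570 N/m.

46600 N/m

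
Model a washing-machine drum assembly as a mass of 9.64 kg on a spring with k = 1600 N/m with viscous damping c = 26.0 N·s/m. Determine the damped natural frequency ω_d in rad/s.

ω_n = √(k/m) = √(1600/9.64) = 12.88 rad/s.
Critical damping c_c = 2√(k·m) = 2√(1600 × 9.64) = 248.4 N·s/m, so ζ = c/c_c = 26.0/248.4 = 0.1047.
ω_d = ω_n√(1 − ζ²) = 12.88 × √(1 − 0.0110) = 12.81 rad/s.

12.8 rad/s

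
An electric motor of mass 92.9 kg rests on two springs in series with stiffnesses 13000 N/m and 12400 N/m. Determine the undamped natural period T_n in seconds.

Series springs: 1/k_eq = 1/13000 + 1/12400 = 0.0001576, so k_eq = 6346 N/m.
ω_n = √(k_eq/m) = √(6346/92.9) = √68.31 = 8.265 rad/s.
T_n = 2π/ω_n = 6.283/8.265 = 0.7602 s.

0.760 s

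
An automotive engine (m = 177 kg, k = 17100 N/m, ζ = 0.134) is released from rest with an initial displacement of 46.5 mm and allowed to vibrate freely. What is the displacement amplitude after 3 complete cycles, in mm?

3.64 mm

Logarithmic decrement δ = 2πζ/√(1 − ζ²) = 2π × 0.1340/√(1 − 0.0180) = 0.8496.
After n cycles, x_n/x₀ = e^(−nδ), so x_3 = 46.5 × e^(−3 × 0.8496) = 46.5 × 0.07817 = 3.635 mm.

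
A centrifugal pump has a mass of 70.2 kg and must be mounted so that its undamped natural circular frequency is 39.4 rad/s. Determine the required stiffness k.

109000 N/m

k = m·ω_n² = 70.2 × 39.40² = 70.2 × 1552 = 109000 N/m.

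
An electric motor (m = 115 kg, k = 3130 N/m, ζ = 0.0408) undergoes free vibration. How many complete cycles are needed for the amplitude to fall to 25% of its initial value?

6 cycles

Logarithmic decrement δ = 2πζ/√(1 − ζ²) = 2π × 0.04080/√(1 − 0.00166) = 0.2566.
x_n/x₀ = e^(−nδ) ≤ 0.25; take ln: n ≥ ln(1/0.25)/δ = 1.386/0.2566 = 5.403.
So 6 complete cycles are required.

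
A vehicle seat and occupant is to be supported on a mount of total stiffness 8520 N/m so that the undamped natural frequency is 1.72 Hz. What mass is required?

72.9 kg

ω_n = 2πf_n = 2π × 1.72 = 10.81 rad/s.
m = k/ω_n² = 8520/10.81² = 8520/116.8 = 72.95 kg.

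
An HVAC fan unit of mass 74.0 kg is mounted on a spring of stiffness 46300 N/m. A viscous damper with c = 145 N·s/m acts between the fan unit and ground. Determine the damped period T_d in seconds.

0.251 s

ω_n = √(k/m) = √(46300/74.0) = 25.01 rad/s.
Critical damping c_c = 2√(k·m) = 2√(46300 × 74.0) = 3702 N·s/m, so ζ = c/c_c = 145/3702 = 0.03917.
ω_d = ω_n√(1 − ζ²) = 25.01 × √(1 − 0.00153) = 24.99 rad/s.
T_d = 2π/ω_d = 0.2514 s.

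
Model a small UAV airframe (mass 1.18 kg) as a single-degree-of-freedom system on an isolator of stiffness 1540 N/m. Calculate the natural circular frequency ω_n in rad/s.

36.1 rad/s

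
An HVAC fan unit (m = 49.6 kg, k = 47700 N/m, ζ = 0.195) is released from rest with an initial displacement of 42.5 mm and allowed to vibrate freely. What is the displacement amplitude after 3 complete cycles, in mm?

1.00 mm

Logarithmic decrement δ = 2πζ/√(1 − ζ²) = 2π × 0.1950/√(1 − 0.0380) = 1.249.
After n cycles, x_n/x₀ = e^(−nδ), so x_3 = 42.5 × e^(−3 × 1.249) = 42.5 × 0.02357 = 1.002 mm.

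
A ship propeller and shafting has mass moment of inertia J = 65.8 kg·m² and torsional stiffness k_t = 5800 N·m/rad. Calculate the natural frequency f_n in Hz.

1.49 Hz

ω_n = √(k_t/J) = √(5800/65.8) = √88.15 = 9.389 rad/s.
f_n = ω_n/(2π) = 9.389/6.283 = 1.494 Hz.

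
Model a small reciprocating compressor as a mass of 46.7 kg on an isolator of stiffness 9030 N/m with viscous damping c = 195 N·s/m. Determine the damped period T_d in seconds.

ω_n = √(k/m) = √(9030/46.7) = 13.91 rad/s.
Critical damping c_c = 2√(k·m) = 2√(9030 × 46.7) = 1299 N·s/m, so ζ = c/c_c = 195/1299 = 0.1501.
ω_d = ω_n√(1 − ζ²) = 13.91 × √(1 − 0.0225) = 13.75 rad/s.
T_d = 2π/ω_d = 0.4570 s.

0.457 s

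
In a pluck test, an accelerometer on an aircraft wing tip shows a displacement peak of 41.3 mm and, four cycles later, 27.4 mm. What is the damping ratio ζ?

Logarithmic decrement δ = (1/n)·ln(x₀/x_n) = (1/4)·ln(41.3/27.4) = (1/4)·ln(1.507) = 0.1026.
ζ = δ/√(4π² + δ²) = 0.1026/√(39.48 + 0.0105) = 0.1026/6.284 = 0.01632.

0.0163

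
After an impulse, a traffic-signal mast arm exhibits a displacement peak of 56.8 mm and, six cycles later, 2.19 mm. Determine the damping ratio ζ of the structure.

0.0860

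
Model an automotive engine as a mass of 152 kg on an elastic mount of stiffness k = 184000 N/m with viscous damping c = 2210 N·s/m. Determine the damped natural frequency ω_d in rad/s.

34.0 rad/s

ω_n = √(k/m) = √(184000/152) = 34.79 rad/s.
Critical damping c_c = 2√(k·m) = 2√(184000 × 152) = 10580 N·s/m, so ζ = c/c_c = 2210/10580 = 0.2089.
ω_d = ω_n√(1 − ζ²) = 34.79 × √(1 − 0.0437) = 34.02 rad/s.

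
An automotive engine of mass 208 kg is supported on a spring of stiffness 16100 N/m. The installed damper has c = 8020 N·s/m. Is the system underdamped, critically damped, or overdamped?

c_c = 2√(k·m) = 3660 N·s/m; ζ = c/c_c = 8020/3660 = 2.19.
Since ζ > 1 the system is overdamped.

overdamped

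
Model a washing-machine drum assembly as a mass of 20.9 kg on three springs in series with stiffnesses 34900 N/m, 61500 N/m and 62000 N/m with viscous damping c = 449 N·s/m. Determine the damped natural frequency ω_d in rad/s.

Series springs: 1/k_eq = 1/34900 + 1/61500 + 1/62000 = 6.104×10^-5, so k_eq = 16380 N/m.
ω_n = √(k_eq/m) = √(16380/20.9) = 28.00 rad/s.
Critical damping c_c = 2√(k_eq·m) = 2√(16380 × 20.9) = 1170 N·s/m, so ζ = c/c_c = 449/1170 = 0.3837.
ω_d = ω_n√(1 − ζ²) = 28.00 × √(1 − 0.147) = 25.85 rad/s.

25.9 rad/s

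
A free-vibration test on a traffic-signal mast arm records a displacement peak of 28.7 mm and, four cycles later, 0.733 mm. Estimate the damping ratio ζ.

0.144

Logarithmic decrement δ = (1/n)·ln(x₀/x_n) = (1/4)·ln(28.7/0.733) = (1/4)·ln(39.15) = 0.9169.
ζ = δ/√(4π² + δ²) = 0.9169/√(39.48 + 0.841) = 0.9169/6.350 = 0.1444.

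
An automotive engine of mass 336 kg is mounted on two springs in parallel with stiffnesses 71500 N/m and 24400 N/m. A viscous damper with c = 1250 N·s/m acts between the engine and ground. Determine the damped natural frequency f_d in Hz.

Parallel springs add: k_eq = 71500 + 24400 = 95900 N/m.
ω_n = √(k_eq/m) = √(95900/336) = 16.89 rad/s.
Critical damping c_c = 2√(k_eq·m) = 2√(95900 × 336) = 11350 N·s/m, so ζ = c/c_c = 1250/11350 = 0.1101.
ω_d = ω_n√(1 − ζ²) = 16.89 × √(1 − 0.0121) = 16.79 rad/s.
f_d = ω_d/(2π) = 2.672 Hz.

2.67 Hz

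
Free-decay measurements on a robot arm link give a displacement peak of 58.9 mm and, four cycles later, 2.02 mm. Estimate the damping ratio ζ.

Logarithmic decrement δ = (1/n)·ln(x₀/x_n) = (1/4)·ln(58.9/2.02) = (1/4)·ln(29.16) = 0.8432.
ζ = δ/√(4π² + δ²) = 0.8432/√(39.48 + 0.711) = 0.8432/6.340 = 0.1330.

0.133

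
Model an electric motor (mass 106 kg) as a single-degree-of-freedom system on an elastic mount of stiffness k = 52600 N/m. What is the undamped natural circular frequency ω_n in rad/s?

22.3 rad/s

ω_n = √(k/m) = √(52600/106) = √496.2 = 22.28 rad/s.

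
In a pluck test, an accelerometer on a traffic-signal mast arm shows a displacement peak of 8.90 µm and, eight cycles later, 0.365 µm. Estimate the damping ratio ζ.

0.0634

Logarithmic decrement δ = (1/n)·ln(x₀/x_n) = (1/8)·ln(8.90/0.365) = (1/8)·ln(24.38) = 0.3992.
ζ = δ/√(4π² + δ²) = 0.3992/√(39.48 + 0.159) = 0.3992/6.296 = 0.06341.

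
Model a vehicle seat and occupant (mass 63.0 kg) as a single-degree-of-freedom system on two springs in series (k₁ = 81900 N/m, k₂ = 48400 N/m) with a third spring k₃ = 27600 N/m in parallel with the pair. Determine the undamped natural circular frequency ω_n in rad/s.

30.3 rad/s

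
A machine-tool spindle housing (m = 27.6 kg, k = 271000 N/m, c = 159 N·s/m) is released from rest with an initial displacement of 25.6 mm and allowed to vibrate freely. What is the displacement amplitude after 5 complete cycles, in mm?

10.3 mm

ζ = c/(2√(km)) = 159/(2√(271000 × 27.6)) = 159/5470 = 0.02907.
Logarithmic decrement δ = 2πζ/√(1 − ζ²) = 2π × 0.02907/√(1 − 0.000845) = 0.1827.
After n cycles, x_n/x₀ = e^(−nδ), so x_5 = 25.6 × e^(−5 × 0.1827) = 25.6 × 0.4011 = 10.27 mm.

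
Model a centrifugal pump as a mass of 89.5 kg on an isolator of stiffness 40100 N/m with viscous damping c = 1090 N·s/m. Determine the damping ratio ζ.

ω_n = √(k/m) = √(40100/89.5) = 21.17 rad/s.
Critical damping c_c = 2√(k·m) = 2√(40100 × 89.5) = 3789 N·s/m, so ζ = c/c_c = 1090/3789 = 0.2877.

0.288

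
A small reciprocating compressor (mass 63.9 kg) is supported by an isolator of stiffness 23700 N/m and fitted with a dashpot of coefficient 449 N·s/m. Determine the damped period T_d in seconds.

0.332 s

ω_n = √(k/m) = √(23700/63.9) = 19.26 rad/s.
Critical damping c_c = 2√(k·m) = 2√(23700 × 63.9) = 2461 N·s/m, so ζ = c/c_c = 449/2461 = 0.1824.
ω_d = ω_n√(1 − ζ²) = 19.26 × √(1 − 0.0333) = 18.94 rad/s.
T_d = 2π/ω_d = 0.3318 s.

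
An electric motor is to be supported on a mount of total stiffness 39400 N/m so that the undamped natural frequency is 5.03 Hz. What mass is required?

39.4 kg

ω_n = 2πf_n = 2π × 5.03 = 31.60 rad/s.
m = k/ω_n² = 39400/31.60² = 39400/998.8 = 39.45 kg.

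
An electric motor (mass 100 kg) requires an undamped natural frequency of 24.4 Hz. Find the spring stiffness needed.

2350000 N/m

ω_n = 2πf_n = 2π × 24.4 = 153.3 rad/s.
k = m·ω_n² = 100 × 153.3² = 100 × 23500 = 2350000 N/m.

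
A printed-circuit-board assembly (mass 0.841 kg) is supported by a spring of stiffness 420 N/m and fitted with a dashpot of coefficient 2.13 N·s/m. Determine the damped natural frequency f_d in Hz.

ω_n = √(k/m) = √(420.0/0.841) = 22.35 rad/s.
Critical damping c_c = 2√(k·m) = 2√(420.0 × 0.841) = 37.59 N·s/m, so ζ = c/c_c = 2.13/37.59 = 0.05667.
ω_d = ω_n√(1 − ζ²) = 22.35 × √(1 − 0.00321) = 22.31 rad/s.
f_d = ω_d/(2π) = 3.551 Hz.

3.55 Hz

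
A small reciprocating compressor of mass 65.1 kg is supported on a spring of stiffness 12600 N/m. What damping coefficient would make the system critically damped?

1810 N·s/m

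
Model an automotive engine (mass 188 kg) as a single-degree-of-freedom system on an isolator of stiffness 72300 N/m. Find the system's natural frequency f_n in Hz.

3.12 Hz

ω_n = √(k/m) = √(72300/188) = √384.6 = 19.61 rad/s.
f_n = ω_n/(2π) = 19.61/6.283 = 3.121 Hz.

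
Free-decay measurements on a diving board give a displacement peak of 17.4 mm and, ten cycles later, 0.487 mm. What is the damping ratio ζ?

Logarithmic decrement δ = (1/n)·ln(x₀/x_n) = (1/10)·ln(17.4/0.487) = (1/10)·ln(35.73) = 0.3576.
ζ = δ/√(4π² + δ²) = 0.3576/√(39.48 + 0.128) = 0.3576/6.293 = 0.05682.

0.0568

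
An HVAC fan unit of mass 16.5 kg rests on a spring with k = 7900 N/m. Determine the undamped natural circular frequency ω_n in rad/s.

ω_n = √(k/m) = √(7900/16.5) = √478.8 = 21.88 rad/s.

21.9 rad/s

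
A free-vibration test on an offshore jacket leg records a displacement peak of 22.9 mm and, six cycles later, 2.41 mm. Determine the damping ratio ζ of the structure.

0.0596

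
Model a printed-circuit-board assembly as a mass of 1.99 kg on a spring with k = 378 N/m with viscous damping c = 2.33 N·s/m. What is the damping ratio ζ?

ω_n = √(k/m) = √(378.0/1.99) = 13.78 rad/s.
Critical damping c_c = 2√(k·m) = 2√(378.0 × 1.99) = 54.85 N·s/m, so ζ = c/c_c = 2.33/54.85 = 0.04248.

0.0425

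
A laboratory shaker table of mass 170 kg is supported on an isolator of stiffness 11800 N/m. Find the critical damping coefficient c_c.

2830 N·s/m

c_c = 2√(k·m) = 2√(11800 × 170) = 2 × 1416 = 2833 N·s/m.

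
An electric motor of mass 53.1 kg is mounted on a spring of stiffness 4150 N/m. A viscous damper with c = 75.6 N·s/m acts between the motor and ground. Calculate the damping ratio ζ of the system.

ω_n = √(k/m) = √(4150/53.1) = 8.840 rad/s.
Critical damping c_c = 2√(k·m) = 2√(4150 × 53.1) = 938.9 N·s/m, so ζ = c/c_c = 75.6/938.9 = 0.08052.

0.0805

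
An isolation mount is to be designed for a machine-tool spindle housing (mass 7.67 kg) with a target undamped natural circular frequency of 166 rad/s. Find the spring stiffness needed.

k = m·ω_n² = 7.67 × 166.0² = 7.67 × 27560 = 211400 N/m.

211000 N/m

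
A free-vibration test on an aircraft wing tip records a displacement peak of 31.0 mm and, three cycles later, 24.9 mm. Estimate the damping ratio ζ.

0.0116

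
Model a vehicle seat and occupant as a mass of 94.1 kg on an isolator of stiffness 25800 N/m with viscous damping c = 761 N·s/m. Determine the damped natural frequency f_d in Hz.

2.56 Hz

ω_n = √(k/m) = √(25800/94.1) = 16.56 rad/s.
Critical damping c_c = 2√(k·m) = 2√(25800 × 94.1) = 3116 N·s/m, so ζ = c/c_c = 761/3116 = 0.2442.
ω_d = ω_n√(1 − ζ²) = 16.56 × √(1 − 0.0596) = 16.06 rad/s.
f_d = ω_d/(2π) = 2.556 Hz.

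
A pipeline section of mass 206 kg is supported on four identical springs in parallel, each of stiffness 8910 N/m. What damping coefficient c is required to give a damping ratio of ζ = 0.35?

1900 N·s/m

Parallel springs add: k_eq = 4 × 8910 = 35640 N/m.
c_c = 2√(k_eq·m) = 2√(35640 × 206) = 5419 N·s/m.
c = ζ·c_c = 0.35 × 5419 = 1897 N·s/m.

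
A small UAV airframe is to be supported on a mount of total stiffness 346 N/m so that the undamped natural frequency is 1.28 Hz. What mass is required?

5.35 kg

ω_n = 2πf_n = 2π × 1.28 = 8.042 rad/s.
m = k/ω_n² = 346/8.042² = 346/64.68 = 5.349 kg.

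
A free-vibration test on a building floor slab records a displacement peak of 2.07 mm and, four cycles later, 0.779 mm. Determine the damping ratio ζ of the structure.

Logarithmic decrement δ = (1/n)·ln(x₀/x_n) = (1/4)·ln(2.07/0.779) = (1/4)·ln(2.657) = 0.2443.
ζ = δ/√(4π² + δ²) = 0.2443/√(39.48 + 0.0597) = 0.2443/6.288 = 0.03886.

0.0389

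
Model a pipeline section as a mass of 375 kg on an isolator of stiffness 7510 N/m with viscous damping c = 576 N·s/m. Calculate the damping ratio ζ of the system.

0.172

ω_n = √(k/m) = √(7510/375) = 4.475 rad/s.
Critical damping c_c = 2√(k·m) = 2√(7510 × 375) = 3356 N·s/m, so ζ = c/c_c = 576/3356 = 0.1716.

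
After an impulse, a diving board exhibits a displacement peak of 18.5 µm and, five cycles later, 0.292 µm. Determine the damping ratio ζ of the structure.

0.131

Logarithmic decrement δ = (1/n)·ln(x₀/x_n) = (1/5)·ln(18.5/0.292) = (1/5)·ln(63.36) = 0.8298.
ζ = δ/√(4π² + δ²) = 0.8298/√(39.48 + 0.688) = 0.8298/6.338 = 0.1309.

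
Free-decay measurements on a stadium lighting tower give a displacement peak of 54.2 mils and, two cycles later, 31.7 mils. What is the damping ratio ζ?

Logarithmic decrement δ = (1/n)·ln(x₀/x_n) = (1/2)·ln(54.2/31.7) = (1/2)·ln(1.710) = 0.2682.
ζ = δ/√(4π² + δ²) = 0.2682/√(39.48 + 0.0719) = 0.2682/6.289 = 0.04264.

0.0426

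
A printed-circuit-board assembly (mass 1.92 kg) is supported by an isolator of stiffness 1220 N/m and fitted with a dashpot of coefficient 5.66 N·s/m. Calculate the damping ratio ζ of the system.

ω_n = √(k/m) = √(1220/1.92) = 25.21 rad/s.
Critical damping c_c = 2√(k·m) = 2√(1220 × 1.92) = 96.80 N·s/m, so ζ = c/c_c = 5.66/96.80 = 0.05847.

0.0585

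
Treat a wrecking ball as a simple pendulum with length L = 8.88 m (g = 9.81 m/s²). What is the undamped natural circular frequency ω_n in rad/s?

1.05 rad/s

For a simple pendulum ω_n = √(g/L) = √(9.81/8.88) = √1.105 = 1.051 rad/s.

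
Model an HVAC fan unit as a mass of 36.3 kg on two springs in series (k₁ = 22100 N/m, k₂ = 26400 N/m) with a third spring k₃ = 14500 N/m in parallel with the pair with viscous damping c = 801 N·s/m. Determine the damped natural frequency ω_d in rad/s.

Series pair: k_s = k₁k₂/(k₁+k₂) = (22100)(26400)/(22100 + 26400) = 12030 N/m. In parallel with k₃: k_eq = 12030 + 14500 = 26530 N/m.
ω_n = √(k_eq/m) = √(26530/36.3) = 27.03 rad/s.
Critical damping c_c = 2√(k_eq·m) = 2√(26530 × 36.3) = 1963 N·s/m, so ζ = c/c_c = 801/1963 = 0.4081.
ω_d = ω_n√(1 − ζ²) = 27.03 × √(1 − 0.167) = 24.68 rad/s.

24.7 rad/s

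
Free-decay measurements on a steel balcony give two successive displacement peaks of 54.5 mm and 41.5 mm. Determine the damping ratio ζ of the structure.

Logarithmic decrement δ = (1/n)·ln(x₀/x_n) = (1/1)·ln(54.5/41.5) = (1/1)·ln(1.313) = 0.2725.
ζ = δ/√(4π² + δ²) = 0.2725/√(39.48 + 0.0743) = 0.2725/6.289 = 0.04333.

0.0433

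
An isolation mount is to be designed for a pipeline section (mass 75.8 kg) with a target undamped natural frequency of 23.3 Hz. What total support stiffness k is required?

1620000 N/m

ω_n = 2πf_n = 2π × 23.3 = 146.4 rad/s.
k = m·ω_n² = 75.8 × 146.4² = 75.8 × 21430 = 1625000 N/m.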